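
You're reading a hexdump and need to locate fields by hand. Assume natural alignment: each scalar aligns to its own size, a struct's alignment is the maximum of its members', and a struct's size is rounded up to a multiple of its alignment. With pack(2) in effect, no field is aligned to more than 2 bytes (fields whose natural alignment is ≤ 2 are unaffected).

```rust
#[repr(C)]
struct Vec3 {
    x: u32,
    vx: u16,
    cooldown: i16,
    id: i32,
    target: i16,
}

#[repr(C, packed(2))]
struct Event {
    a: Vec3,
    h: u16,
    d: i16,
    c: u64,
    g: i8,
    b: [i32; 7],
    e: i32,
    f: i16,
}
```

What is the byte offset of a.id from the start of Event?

Vec3: @0: x [4B, align 4] → 4; @4: vx [2B, align 2] → 6; @6: cooldown [2B, align 2] → 8; @8: id [4B, align 4] → 12; @12: target [2B, align 2] → 14; +2 tail pad (align 4); size 16, align 4
@0: a [16B, align 2] → 16
within Vec3: id at 8
0 + 8 = 8

8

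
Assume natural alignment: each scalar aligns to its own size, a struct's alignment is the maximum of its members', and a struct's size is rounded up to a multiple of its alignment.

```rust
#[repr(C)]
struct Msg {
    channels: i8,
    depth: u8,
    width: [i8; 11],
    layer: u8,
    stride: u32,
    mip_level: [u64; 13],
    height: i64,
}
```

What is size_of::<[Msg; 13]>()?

0..1  channels  (1B, 1-aligned)
1..2  depth  (1B, 1-aligned)
2..13  width  (11B, 1-aligned)
13..14  layer  (1B, 1-aligned)
14..16  -- padding (2B)
16..20  stride  (4B, 4-aligned)
20..24  -- padding (4B)
24..128  mip_level  (104B, 8-aligned)
128..136  height  (8B, 8-aligned)
sizeof = 136, alignof = 8
array of 13: 13 × 136 = 1768

1768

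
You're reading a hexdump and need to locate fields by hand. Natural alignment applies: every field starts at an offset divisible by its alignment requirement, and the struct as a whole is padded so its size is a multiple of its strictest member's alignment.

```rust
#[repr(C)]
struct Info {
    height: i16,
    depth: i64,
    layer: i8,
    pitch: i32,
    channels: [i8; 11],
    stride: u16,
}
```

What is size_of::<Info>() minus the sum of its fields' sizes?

12

@0: height [2B, align 2] → 2
+6 pad (align 8)
@8: depth [8B, align 8] → 16
@16: layer [1B, align 1] → 17
+3 pad (align 4)
@20: pitch [4B, align 4] → 24
@24: channels [11B, align 1] → 35
+1 pad (align 2)
@36: stride [2B, align 2] → 38
+2 tail pad (align 8)
size 40, align 8
data bytes 28, size 40 → padding 12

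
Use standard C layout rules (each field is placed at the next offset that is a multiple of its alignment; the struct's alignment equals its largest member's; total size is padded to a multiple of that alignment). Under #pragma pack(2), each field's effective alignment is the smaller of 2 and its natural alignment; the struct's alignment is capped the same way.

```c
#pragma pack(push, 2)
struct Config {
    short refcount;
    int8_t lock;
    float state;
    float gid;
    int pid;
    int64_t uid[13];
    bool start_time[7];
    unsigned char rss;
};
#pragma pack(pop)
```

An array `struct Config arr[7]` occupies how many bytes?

896

refcount at 0 (size 2, align 2) → ends 2
lock at 2 (size 1, align 1) → ends 3
pad 1 to align 2 for state
state at 4 (size 4, align 2) → ends 8
gid at 8 (size 4, align 2) → ends 12
pid at 12 (size 4, align 2) → ends 16
uid at 16 (size 104, align 2) → ends 120
start_time at 120 (size 7, align 1) → ends 127
rss at 127 (size 1, align 1) → ends 128
total 128 bytes, alignment 2
array of 7: 7 × 128 = 896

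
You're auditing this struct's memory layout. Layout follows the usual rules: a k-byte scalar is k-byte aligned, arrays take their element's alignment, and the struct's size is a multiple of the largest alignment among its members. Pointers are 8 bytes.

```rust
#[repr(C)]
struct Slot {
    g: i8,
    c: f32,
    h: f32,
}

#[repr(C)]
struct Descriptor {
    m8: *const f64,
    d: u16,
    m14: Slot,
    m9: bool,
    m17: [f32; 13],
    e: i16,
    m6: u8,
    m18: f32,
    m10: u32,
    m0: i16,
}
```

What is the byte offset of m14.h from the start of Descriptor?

Slot: @0: g [1B, align 1] → 1; +3 pad (align 4); @4: c [4B, align 4] → 8; @8: h [4B, align 4] → 12; size 12, align 4
@0: m8 [8B, align 8] → 8
@8: d [2B, align 2] → 10
+2 pad (align 4)
@12: m14 [12B, align 4] → 24
within Slot: h at 8
12 + 8 = 20

20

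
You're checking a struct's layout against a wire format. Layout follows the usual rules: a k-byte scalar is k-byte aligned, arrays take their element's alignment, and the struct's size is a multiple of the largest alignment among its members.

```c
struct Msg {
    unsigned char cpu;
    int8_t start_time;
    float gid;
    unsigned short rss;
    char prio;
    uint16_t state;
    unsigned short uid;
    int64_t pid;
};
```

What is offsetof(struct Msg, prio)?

cpu at 0 (size 1, align 1) → ends 1
start_time at 1 (size 1, align 1) → ends 2
pad 2 to align 4 for gid
gid at 4 (size 4, align 4) → ends 8
rss at 8 (size 2, align 2) → ends 10
prio at 10 (size 1, align 1) → ends 11

10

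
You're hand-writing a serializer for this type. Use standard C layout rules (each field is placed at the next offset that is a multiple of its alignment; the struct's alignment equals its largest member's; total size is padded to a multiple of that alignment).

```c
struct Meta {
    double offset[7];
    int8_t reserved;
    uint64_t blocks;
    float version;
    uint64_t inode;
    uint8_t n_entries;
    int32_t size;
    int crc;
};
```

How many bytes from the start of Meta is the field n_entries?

88

offset at 0 (size 56, align 8) → ends 56
reserved at 56 (size 1, align 1) → ends 57
pad 7 to align 8 for blocks
blocks at 64 (size 8, align 8) → ends 72
version at 72 (size 4, align 4) → ends 76
pad 4 to align 8 for inode
inode at 80 (size 8, align 8) → ends 88
n_entries at 88 (size 1, align 1) → ends 89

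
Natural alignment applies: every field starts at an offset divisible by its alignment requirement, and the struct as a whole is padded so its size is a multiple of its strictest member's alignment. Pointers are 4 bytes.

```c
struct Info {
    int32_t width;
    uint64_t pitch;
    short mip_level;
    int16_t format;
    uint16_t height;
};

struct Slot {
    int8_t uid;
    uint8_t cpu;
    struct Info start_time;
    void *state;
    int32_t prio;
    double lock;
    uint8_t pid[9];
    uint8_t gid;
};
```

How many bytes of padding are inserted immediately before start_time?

Info: 0..4  width  (4B, 4-aligned); 4..8  -- padding (4B); 8..16  pitch  (8B, 8-aligned); 16..18  mip_level  (2B, 2-aligned); 18..20  format  (2B, 2-aligned); 20..22  height  (2B, 2-aligned); 22..24  -- tail padding (2B); sizeof = 24, alignof = 8
0..1  uid  (1B, 1-aligned)
1..2  cpu  (1B, 1-aligned)
2..8  -- padding (6B)
8..32  start_time  (24B, 8-aligned)

6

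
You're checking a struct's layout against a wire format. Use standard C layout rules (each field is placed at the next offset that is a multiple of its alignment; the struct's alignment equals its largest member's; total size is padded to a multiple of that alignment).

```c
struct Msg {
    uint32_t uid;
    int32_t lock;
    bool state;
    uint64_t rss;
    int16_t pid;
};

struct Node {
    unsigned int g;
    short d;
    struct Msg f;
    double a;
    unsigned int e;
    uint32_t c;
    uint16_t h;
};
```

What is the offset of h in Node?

56

Msg: uid at 0 (size 4, align 4) → ends 4; lock at 4 (size 4, align 4) → ends 8; state at 8 (size 1, align 1) → ends 9; pad 7 to align 8 for rss; rss at 16 (size 8, align 8) → ends 24; pid at 24 (size 2, align 2) → ends 26; tail pad 6 to reach multiple of 8; total 32 bytes, alignment 8
g at 0 (size 4, align 4) → ends 4
d at 4 (size 2, align 2) → ends 6
pad 2 to align 8 for f
f at 8 (size 32, align 8) → ends 40
a at 40 (size 8, align 8) → ends 48
e at 48 (size 4, align 4) → ends 52
c at 52 (size 4, align 4) → ends 56
h at 56 (size 2, align 2) → ends 58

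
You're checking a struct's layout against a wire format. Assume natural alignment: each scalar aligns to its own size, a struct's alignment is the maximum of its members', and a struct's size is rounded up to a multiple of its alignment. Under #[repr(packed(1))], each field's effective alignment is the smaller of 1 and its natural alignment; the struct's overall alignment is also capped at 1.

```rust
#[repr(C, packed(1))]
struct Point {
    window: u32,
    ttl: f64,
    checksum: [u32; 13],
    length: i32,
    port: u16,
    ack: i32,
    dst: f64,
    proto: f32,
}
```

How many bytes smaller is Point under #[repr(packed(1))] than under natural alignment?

natural layout:
  0..4  window  (4B, 4-aligned)
  4..8  -- padding (4B)
  8..16  ttl  (8B, 8-aligned)
  16..68  checksum  (52B, 4-aligned)
  68..72  length  (4B, 4-aligned)
  72..74  port  (2B, 2-aligned)
  74..76  -- padding (2B)
  76..80  ack  (4B, 4-aligned)
  80..88  dst  (8B, 8-aligned)
  88..92  proto  (4B, 4-aligned)
  92..96  -- tail padding (4B)
  sizeof = 96, alignof = 8
packed(1) layout:
  0..4  window  (4B, 1-aligned)
  4..12  ttl  (8B, 1-aligned)
  12..64  checksum  (52B, 1-aligned)
  64..68  length  (4B, 1-aligned)
  68..70  port  (2B, 1-aligned)
  70..74  ack  (4B, 1-aligned)
  74..82  dst  (8B, 1-aligned)
  82..86  proto  (4B, 1-aligned)
  sizeof = 86, alignof = 1
96 − 86 = 10

10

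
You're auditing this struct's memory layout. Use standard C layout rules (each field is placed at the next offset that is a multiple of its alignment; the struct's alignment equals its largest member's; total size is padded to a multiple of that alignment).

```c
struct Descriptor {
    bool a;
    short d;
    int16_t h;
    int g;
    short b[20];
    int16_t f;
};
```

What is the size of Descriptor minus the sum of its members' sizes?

@0: a [1B, align 1] → 1
+1 pad (align 2)
@2: d [2B, align 2] → 4
@4: h [2B, align 2] → 6
+2 pad (align 4)
@8: g [4B, align 4] → 12
@12: b [40B, align 2] → 52
@52: f [2B, align 2] → 54
+2 tail pad (align 4)
size 56, align 4
data bytes 51, size 56 → padding 5

5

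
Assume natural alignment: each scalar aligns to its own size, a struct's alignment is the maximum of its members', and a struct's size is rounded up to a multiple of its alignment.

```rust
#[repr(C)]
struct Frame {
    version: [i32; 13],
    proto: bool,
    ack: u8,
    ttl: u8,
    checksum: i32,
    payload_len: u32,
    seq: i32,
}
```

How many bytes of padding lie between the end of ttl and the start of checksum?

1

@0: version [52B, align 4] → 52
@52: proto [1B, align 1] → 53
@53: ack [1B, align 1] → 54
@54: ttl [1B, align 1] → 55
+1 pad (align 4)
@56: checksum [4B, align 4] → 60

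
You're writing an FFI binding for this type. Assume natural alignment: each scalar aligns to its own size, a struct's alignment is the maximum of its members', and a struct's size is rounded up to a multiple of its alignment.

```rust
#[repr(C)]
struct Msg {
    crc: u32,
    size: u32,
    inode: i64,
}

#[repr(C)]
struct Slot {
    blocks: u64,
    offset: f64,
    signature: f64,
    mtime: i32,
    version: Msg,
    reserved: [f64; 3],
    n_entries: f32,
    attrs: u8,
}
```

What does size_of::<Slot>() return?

Msg: crc at 0 (size 4, align 4) → ends 4; size at 4 (size 4, align 4) → ends 8; inode at 8 (size 8, align 8) → ends 16; total 16 bytes, alignment 8
blocks at 0 (size 8, align 8) → ends 8
offset at 8 (size 8, align 8) → ends 16
signature at 16 (size 8, align 8) → ends 24
mtime at 24 (size 4, align 4) → ends 28
pad 4 to align 8 for version
version at 32 (size 16, align 8) → ends 48
reserved at 48 (size 24, align 8) → ends 72
n_entries at 72 (size 4, align 4) → ends 76
attrs at 76 (size 1, align 1) → ends 77
tail pad 3 to reach multiple of 8
total 80 bytes, alignment 8

80 bytes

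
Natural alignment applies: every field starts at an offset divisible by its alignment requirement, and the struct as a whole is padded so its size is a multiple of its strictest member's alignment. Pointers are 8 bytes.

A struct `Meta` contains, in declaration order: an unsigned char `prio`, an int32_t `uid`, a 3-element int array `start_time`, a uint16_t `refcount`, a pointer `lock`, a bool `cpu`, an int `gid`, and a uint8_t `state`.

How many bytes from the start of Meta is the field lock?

prio at 0 (size 1, align 1) → ends 1
pad 3 to align 4 for uid
uid at 4 (size 4, align 4) → ends 8
start_time at 8 (size 12, align 4) → ends 20
refcount at 20 (size 2, align 2) → ends 22
pad 2 to align 8 for lock
lock at 24 (size 8, align 8) → ends 32

24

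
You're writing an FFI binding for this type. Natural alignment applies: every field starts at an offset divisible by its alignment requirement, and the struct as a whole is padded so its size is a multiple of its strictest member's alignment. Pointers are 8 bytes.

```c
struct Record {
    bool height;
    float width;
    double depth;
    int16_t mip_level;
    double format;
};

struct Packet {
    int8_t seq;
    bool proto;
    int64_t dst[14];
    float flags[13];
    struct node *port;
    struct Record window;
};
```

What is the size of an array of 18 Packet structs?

3888

Record: @0: height [1B, align 1] → 1; +3 pad (align 4); @4: width [4B, align 4] → 8; @8: depth [8B, align 8] → 16; @16: mip_level [2B, align 2] → 18; +6 pad (align 8); @24: format [8B, align 8] → 32; size 32, align 8
@0: seq [1B, align 1] → 1
@1: proto [1B, align 1] → 2
+6 pad (align 8)
@8: dst [112B, align 8] → 120
@120: flags [52B, align 4] → 172
+4 pad (align 8)
@176: port [8B, align 8] → 184
@184: window [32B, align 8] → 216
size 216, align 8
array of 18: 18 × 216 = 3888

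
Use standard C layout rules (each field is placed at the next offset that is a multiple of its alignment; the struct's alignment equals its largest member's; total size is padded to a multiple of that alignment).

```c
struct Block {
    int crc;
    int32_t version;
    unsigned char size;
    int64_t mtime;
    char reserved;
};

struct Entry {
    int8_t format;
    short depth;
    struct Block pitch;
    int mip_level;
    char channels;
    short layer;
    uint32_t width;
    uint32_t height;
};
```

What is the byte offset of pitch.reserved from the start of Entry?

Block: crc at 0 (size 4, align 4) → ends 4; version at 4 (size 4, align 4) → ends 8; size at 8 (size 1, align 1) → ends 9; pad 7 to align 8 for mtime; mtime at 16 (size 8, align 8) → ends 24; reserved at 24 (size 1, align 1) → ends 25; tail pad 7 to reach multiple of 8; total 32 bytes, alignment 8
format at 0 (size 1, align 1) → ends 1
pad 1 to align 2 for depth
depth at 2 (size 2, align 2) → ends 4
pad 4 to align 8 for pitch
pitch at 8 (size 32, align 8) → ends 40
within Block: reserved at 24
8 + 24 = 32

32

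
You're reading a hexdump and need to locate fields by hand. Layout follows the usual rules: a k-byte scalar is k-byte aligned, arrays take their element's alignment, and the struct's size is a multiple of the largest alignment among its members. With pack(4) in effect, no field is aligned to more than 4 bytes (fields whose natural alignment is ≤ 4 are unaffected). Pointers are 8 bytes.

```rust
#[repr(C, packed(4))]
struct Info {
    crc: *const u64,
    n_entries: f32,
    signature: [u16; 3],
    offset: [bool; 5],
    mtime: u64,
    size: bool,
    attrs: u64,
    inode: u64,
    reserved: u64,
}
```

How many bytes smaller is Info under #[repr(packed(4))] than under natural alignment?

natural layout:
  0..8  crc  (8B, 8-aligned)
  8..12  n_entries  (4B, 4-aligned)
  12..18  signature  (6B, 2-aligned)
  18..23  offset  (5B, 1-aligned)
  23..24  -- padding (1B)
  24..32  mtime  (8B, 8-aligned)
  32..33  size  (1B, 1-aligned)
  33..40  -- padding (7B)
  40..48  attrs  (8B, 8-aligned)
  48..56  inode  (8B, 8-aligned)
  56..64  reserved  (8B, 8-aligned)
  sizeof = 64, alignof = 8
packed(4) layout:
  0..8  crc  (8B, 4-aligned)
  8..12  n_entries  (4B, 4-aligned)
  12..18  signature  (6B, 2-aligned)
  18..23  offset  (5B, 1-aligned)
  23..24  -- padding (1B)
  24..32  mtime  (8B, 4-aligned)
  32..33  size  (1B, 1-aligned)
  33..36  -- padding (3B)
  36..44  attrs  (8B, 4-aligned)
  44..52  inode  (8B, 4-aligned)
  52..60  reserved  (8B, 4-aligned)
  sizeof = 60, alignof = 4
64 − 60 = 4

4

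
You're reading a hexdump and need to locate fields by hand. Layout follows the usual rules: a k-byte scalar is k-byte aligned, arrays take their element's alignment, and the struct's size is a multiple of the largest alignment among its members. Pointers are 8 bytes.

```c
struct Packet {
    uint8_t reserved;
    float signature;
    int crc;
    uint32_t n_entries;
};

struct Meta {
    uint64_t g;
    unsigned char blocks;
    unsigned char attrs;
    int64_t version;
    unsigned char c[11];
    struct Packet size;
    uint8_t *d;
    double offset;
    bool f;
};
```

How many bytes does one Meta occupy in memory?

Packet: 0..1  reserved  (1B, 1-aligned); 1..4  -- padding (3B); 4..8  signature  (4B, 4-aligned); 8..12  crc  (4B, 4-aligned); 12..16  n_entries  (4B, 4-aligned); sizeof = 16, alignof = 4
0..8  g  (8B, 8-aligned)
8..9  blocks  (1B, 1-aligned)
9..10  attrs  (1B, 1-aligned)
10..16  -- padding (6B)
16..24  version  (8B, 8-aligned)
24..35  c  (11B, 1-aligned)
35..36  -- padding (1B)
36..52  size  (16B, 4-aligned)
52..56  -- padding (4B)
56..64  d  (8B, 8-aligned)
64..72  offset  (8B, 8-aligned)
72..73  f  (1B, 1-aligned)
73..80  -- tail padding (7B)
sizeof = 80, alignof = 8

80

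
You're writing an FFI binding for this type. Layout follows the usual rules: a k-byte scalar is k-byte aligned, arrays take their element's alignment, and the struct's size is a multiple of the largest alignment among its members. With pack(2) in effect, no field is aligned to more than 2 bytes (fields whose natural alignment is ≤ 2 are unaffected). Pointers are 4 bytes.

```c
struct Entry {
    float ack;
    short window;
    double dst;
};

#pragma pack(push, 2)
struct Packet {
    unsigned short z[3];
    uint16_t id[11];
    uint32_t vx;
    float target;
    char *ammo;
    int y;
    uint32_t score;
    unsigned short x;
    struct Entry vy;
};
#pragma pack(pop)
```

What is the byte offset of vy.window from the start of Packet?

54

Entry: ack at 0 (size 4, align 4) → ends 4; window at 4 (size 2, align 2) → ends 6; pad 2 to align 8 for dst; dst at 8 (size 8, align 8) → ends 16; total 16 bytes, alignment 8
z at 0 (size 6, align 2) → ends 6
id at 6 (size 22, align 2) → ends 28
vx at 28 (size 4, align 2) → ends 32
target at 32 (size 4, align 2) → ends 36
ammo at 36 (size 4, align 2) → ends 40
y at 40 (size 4, align 2) → ends 44
score at 44 (size 4, align 2) → ends 48
x at 48 (size 2, align 2) → ends 50
vy at 50 (size 16, align 2) → ends 66
within Entry: window at 4
50 + 4 = 54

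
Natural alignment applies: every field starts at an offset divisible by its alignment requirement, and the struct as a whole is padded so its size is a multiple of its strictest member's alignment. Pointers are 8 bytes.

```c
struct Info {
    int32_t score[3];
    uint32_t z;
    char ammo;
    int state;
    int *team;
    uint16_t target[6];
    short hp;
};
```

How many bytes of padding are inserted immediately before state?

3

score at 0 (size 12, align 4) → ends 12
z at 12 (size 4, align 4) → ends 16
ammo at 16 (size 1, align 1) → ends 17
pad 3 to align 4 for state
state at 20 (size 4, align 4) → ends 24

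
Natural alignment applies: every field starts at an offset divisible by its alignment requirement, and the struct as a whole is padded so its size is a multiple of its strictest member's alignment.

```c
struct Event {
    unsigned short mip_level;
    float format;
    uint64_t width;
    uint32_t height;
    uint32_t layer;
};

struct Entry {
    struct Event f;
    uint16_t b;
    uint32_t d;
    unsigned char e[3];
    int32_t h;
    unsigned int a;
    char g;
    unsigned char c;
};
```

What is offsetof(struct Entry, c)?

Event: mip_level at 0 (size 2, align 2) → ends 2; pad 2 to align 4 for format; format at 4 (size 4, align 4) → ends 8; width at 8 (size 8, align 8) → ends 16; height at 16 (size 4, align 4) → ends 20; layer at 20 (size 4, align 4) → ends 24; total 24 bytes, alignment 8
f at 0 (size 24, align 8) → ends 24
b at 24 (size 2, align 2) → ends 26
pad 2 to align 4 for d
d at 28 (size 4, align 4) → ends 32
e at 32 (size 3, align 1) → ends 35
pad 1 to align 4 for h
h at 36 (size 4, align 4) → ends 40
a at 40 (size 4, align 4) → ends 44
g at 44 (size 1, align 1) → ends 45
c at 45 (size 1, align 1) → ends 46

45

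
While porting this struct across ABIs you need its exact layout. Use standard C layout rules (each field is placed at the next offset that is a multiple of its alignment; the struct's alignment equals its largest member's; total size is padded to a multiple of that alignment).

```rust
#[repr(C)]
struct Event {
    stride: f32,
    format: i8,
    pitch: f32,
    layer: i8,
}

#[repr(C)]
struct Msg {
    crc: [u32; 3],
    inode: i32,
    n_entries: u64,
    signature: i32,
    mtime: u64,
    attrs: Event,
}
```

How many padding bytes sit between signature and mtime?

Event: 0..4  stride  (4B, 4-aligned); 4..5  format  (1B, 1-aligned); 5..8  -- padding (3B); 8..12  pitch  (4B, 4-aligned); 12..13  layer  (1B, 1-aligned); 13..16  -- tail padding (3B); sizeof = 16, alignof = 4
0..12  crc  (12B, 4-aligned)
12..16  inode  (4B, 4-aligned)
16..24  n_entries  (8B, 8-aligned)
24..28  signature  (4B, 4-aligned)
28..32  -- padding (4B)
32..40  mtime  (8B, 8-aligned)

4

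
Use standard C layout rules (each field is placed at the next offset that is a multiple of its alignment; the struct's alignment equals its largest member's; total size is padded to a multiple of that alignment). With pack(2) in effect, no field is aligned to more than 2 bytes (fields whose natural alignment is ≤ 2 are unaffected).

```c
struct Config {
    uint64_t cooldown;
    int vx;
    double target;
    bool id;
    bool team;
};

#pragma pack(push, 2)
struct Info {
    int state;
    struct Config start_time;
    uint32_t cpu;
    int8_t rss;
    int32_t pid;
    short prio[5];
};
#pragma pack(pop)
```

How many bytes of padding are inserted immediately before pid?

1

Config: 0..8  cooldown  (8B, 8-aligned); 8..12  vx  (4B, 4-aligned); 12..16  -- padding (4B); 16..24  target  (8B, 8-aligned); 24..25  id  (1B, 1-aligned); 25..26  team  (1B, 1-aligned); 26..32  -- tail padding (6B); sizeof = 32, alignof = 8
0..4  state  (4B, 2-aligned)
4..36  start_time  (32B, 2-aligned)
36..40  cpu  (4B, 2-aligned)
40..41  rss  (1B, 1-aligned)
41..42  -- padding (1B)
42..46  pid  (4B, 2-aligned)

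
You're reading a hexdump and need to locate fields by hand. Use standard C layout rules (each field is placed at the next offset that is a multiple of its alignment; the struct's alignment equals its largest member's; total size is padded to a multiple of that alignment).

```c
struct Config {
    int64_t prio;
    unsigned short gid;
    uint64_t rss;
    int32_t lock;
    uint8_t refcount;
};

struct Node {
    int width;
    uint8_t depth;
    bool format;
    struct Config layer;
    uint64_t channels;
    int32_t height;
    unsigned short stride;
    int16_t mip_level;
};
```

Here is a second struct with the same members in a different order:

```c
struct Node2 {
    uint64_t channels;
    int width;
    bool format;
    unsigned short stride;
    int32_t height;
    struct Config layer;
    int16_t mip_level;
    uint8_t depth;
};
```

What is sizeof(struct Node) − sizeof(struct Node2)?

Config: prio at 0 (size 8, align 8) → ends 8; gid at 8 (size 2, align 2) → ends 10; pad 6 to align 8 for rss; rss at 16 (size 8, align 8) → ends 24; lock at 24 (size 4, align 4) → ends 28; refcount at 28 (size 1, align 1) → ends 29; tail pad 3 to reach multiple of 8; total 32 bytes, alignment 8
width at 0 (size 4, align 4) → ends 4
depth at 4 (size 1, align 1) → ends 5
format at 5 (size 1, align 1) → ends 6
pad 2 to align 8 for layer
layer at 8 (size 32, align 8) → ends 40
channels at 40 (size 8, align 8) → ends 48
height at 48 (size 4, align 4) → ends 52
stride at 52 (size 2, align 2) → ends 54
mip_level at 54 (size 2, align 2) → ends 56
total 56 bytes, alignment 8
— Node2 —
channels at 0 (size 8, align 8) → ends 8
width at 8 (size 4, align 4) → ends 12
format at 12 (size 1, align 1) → ends 13
pad 1 to align 2 for stride
stride at 14 (size 2, align 2) → ends 16
height at 16 (size 4, align 4) → ends 20
pad 4 to align 8 for layer
layer at 24 (size 32, align 8) → ends 56
mip_level at 56 (size 2, align 2) → ends 58
depth at 58 (size 1, align 1) → ends 59
tail pad 5 to reach multiple of 8
total 64 bytes, alignment 8
56 − 64 = -8

-8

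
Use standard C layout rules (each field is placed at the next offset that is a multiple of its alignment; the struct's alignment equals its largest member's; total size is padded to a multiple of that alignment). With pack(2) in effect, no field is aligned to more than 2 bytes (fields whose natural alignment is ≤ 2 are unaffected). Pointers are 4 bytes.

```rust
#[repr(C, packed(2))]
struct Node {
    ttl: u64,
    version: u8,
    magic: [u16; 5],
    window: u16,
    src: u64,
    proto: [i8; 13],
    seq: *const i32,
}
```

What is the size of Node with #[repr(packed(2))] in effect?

ttl at 0 (size 8, align 2) → ends 8
version at 8 (size 1, align 1) → ends 9
pad 1 to align 2 for magic
magic at 10 (size 10, align 2) → ends 20
window at 20 (size 2, align 2) → ends 22
src at 22 (size 8, align 2) → ends 30
proto at 30 (size 13, align 1) → ends 43
pad 1 to align 2 for seq
seq at 44 (size 4, align 2) → ends 48
total 48 bytes, alignment 2

48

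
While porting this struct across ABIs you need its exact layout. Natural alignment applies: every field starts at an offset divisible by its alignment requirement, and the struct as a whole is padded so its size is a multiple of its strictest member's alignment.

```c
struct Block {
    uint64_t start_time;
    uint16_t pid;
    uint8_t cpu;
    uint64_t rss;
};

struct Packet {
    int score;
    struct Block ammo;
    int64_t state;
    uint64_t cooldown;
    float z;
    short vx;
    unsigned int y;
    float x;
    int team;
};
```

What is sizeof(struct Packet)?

72

Block: @0: start_time [8B, align 8] → 8; @8: pid [2B, align 2] → 10; @10: cpu [1B, align 1] → 11; +5 pad (align 8); @16: rss [8B, align 8] → 24; size 24, align 8
@0: score [4B, align 4] → 4
+4 pad (align 8)
@8: ammo [24B, align 8] → 32
@32: state [8B, align 8] → 40
@40: cooldown [8B, align 8] → 48
@48: z [4B, align 4] → 52
@52: vx [2B, align 2] → 54
+2 pad (align 4)
@56: y [4B, align 4] → 60
@60: x [4B, align 4] → 64
@64: team [4B, align 4] → 68
+4 tail pad (align 8)
size 72, align 8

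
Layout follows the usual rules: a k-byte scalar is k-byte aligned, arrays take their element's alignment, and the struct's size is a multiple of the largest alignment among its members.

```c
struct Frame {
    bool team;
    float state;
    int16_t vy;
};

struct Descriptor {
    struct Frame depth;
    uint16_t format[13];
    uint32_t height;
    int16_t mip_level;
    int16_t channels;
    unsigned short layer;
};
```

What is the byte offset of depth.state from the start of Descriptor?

4

Frame: @0: team [1B, align 1] → 1; +3 pad (align 4); @4: state [4B, align 4] → 8; @8: vy [2B, align 2] → 10; +2 tail pad (align 4); size 12, align 4
@0: depth [12B, align 4] → 12
within Frame: state at 4
0 + 4 = 4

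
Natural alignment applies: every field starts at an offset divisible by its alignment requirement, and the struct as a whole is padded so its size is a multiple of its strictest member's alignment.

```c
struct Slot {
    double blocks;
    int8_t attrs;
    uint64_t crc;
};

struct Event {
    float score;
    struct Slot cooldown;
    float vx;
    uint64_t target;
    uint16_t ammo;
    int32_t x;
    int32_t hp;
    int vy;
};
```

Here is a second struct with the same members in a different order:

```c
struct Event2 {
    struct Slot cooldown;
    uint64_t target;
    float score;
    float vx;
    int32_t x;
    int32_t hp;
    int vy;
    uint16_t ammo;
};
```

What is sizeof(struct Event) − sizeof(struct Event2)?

Slot: 0..8  blocks  (8B, 8-aligned); 8..9  attrs  (1B, 1-aligned); 9..16  -- padding (7B); 16..24  crc  (8B, 8-aligned); sizeof = 24, alignof = 8
0..4  score  (4B, 4-aligned)
4..8  -- padding (4B)
8..32  cooldown  (24B, 8-aligned)
32..36  vx  (4B, 4-aligned)
36..40  -- padding (4B)
40..48  target  (8B, 8-aligned)
48..50  ammo  (2B, 2-aligned)
50..52  -- padding (2B)
52..56  x  (4B, 4-aligned)
56..60  hp  (4B, 4-aligned)
60..64  vy  (4B, 4-aligned)
sizeof = 64, alignof = 8
— Event2 —
0..24  cooldown  (24B, 8-aligned)
24..32  target  (8B, 8-aligned)
32..36  score  (4B, 4-aligned)
36..40  vx  (4B, 4-aligned)
40..44  x  (4B, 4-aligned)
44..48  hp  (4B, 4-aligned)
48..52  vy  (4B, 4-aligned)
52..54  ammo  (2B, 2-aligned)
54..56  -- tail padding (2B)
sizeof = 56, alignof = 8
64 − 56 = 8

8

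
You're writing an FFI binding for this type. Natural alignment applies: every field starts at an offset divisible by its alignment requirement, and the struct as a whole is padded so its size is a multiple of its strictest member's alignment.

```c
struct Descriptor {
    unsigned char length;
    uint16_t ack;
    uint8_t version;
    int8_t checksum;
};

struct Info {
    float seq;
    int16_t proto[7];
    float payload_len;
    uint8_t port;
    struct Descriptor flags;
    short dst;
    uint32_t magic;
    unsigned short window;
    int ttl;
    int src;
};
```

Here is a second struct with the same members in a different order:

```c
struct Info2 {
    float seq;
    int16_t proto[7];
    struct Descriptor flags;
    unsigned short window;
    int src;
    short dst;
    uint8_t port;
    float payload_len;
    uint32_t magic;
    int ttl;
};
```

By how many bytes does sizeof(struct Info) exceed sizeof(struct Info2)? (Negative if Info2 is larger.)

Descriptor: 0..1  length  (1B, 1-aligned); 1..2  -- padding (1B); 2..4  ack  (2B, 2-aligned); 4..5  version  (1B, 1-aligned); 5..6  checksum  (1B, 1-aligned); sizeof = 6, alignof = 2
0..4  seq  (4B, 4-aligned)
4..18  proto  (14B, 2-aligned)
18..20  -- padding (2B)
20..24  payload_len  (4B, 4-aligned)
24..25  port  (1B, 1-aligned)
25..26  -- padding (1B)
26..32  flags  (6B, 2-aligned)
32..34  dst  (2B, 2-aligned)
34..36  -- padding (2B)
36..40  magic  (4B, 4-aligned)
40..42  window  (2B, 2-aligned)
42..44  -- padding (2B)
44..48  ttl  (4B, 4-aligned)
48..52  src  (4B, 4-aligned)
sizeof = 52, alignof = 4
— Info2 —
0..4  seq  (4B, 4-aligned)
4..18  proto  (14B, 2-aligned)
18..24  flags  (6B, 2-aligned)
24..26  window  (2B, 2-aligned)
26..28  -- padding (2B)
28..32  src  (4B, 4-aligned)
32..34  dst  (2B, 2-aligned)
34..35  port  (1B, 1-aligned)
35..36  -- padding (1B)
36..40  payload_len  (4B, 4-aligned)
40..44  magic  (4B, 4-aligned)
44..48  ttl  (4B, 4-aligned)
sizeof = 48, alignof = 4
52 − 48 = 4

4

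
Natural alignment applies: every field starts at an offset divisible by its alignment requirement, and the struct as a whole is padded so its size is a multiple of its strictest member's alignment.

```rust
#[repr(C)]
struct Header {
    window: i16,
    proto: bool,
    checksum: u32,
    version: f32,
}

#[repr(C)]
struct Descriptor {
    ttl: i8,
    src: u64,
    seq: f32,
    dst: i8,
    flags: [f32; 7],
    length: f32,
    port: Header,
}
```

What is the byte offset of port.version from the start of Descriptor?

Header: @0: window [2B, align 2] → 2; @2: proto [1B, align 1] → 3; +1 pad (align 4); @4: checksum [4B, align 4] → 8; @8: version [4B, align 4] → 12; size 12, align 4
@0: ttl [1B, align 1] → 1
+7 pad (align 8)
@8: src [8B, align 8] → 16
@16: seq [4B, align 4] → 20
@20: dst [1B, align 1] → 21
+3 pad (align 4)
@24: flags [28B, align 4] → 52
@52: length [4B, align 4] → 56
@56: port [12B, align 4] → 68
within Header: version at 8
56 + 8 = 64

64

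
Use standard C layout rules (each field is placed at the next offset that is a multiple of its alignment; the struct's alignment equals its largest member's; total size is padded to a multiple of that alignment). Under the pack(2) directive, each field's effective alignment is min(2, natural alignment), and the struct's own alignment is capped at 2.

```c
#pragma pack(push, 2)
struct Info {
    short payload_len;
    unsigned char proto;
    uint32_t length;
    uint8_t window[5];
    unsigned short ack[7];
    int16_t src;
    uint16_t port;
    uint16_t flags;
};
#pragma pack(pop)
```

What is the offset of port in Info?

30

0..2  payload_len  (2B, 2-aligned)
2..3  proto  (1B, 1-aligned)
3..4  -- padding (1B)
4..8  length  (4B, 2-aligned)
8..13  window  (5B, 1-aligned)
13..14  -- padding (1B)
14..28  ack  (14B, 2-aligned)
28..30  src  (2B, 2-aligned)
30..32  port  (2B, 2-aligned)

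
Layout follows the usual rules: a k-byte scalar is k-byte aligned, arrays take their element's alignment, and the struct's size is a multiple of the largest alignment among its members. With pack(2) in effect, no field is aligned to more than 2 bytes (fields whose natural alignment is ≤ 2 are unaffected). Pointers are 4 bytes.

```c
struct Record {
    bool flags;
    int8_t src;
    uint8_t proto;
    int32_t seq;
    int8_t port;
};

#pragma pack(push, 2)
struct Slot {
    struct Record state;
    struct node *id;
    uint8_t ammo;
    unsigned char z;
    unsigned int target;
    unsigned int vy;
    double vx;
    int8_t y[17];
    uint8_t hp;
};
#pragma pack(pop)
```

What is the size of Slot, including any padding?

Record: 0..1  flags  (1B, 1-aligned); 1..2  src  (1B, 1-aligned); 2..3  proto  (1B, 1-aligned); 3..4  -- padding (1B); 4..8  seq  (4B, 4-aligned); 8..9  port  (1B, 1-aligned); 9..12  -- tail padding (3B); sizeof = 12, alignof = 4
0..12  state  (12B, 2-aligned)
12..16  id  (4B, 2-aligned)
16..17  ammo  (1B, 1-aligned)
17..18  z  (1B, 1-aligned)
18..22  target  (4B, 2-aligned)
22..26  vy  (4B, 2-aligned)
26..34  vx  (8B, 2-aligned)
34..51  y  (17B, 1-aligned)
51..52  hp  (1B, 1-aligned)
sizeof = 52, alignof = 2

52 bytes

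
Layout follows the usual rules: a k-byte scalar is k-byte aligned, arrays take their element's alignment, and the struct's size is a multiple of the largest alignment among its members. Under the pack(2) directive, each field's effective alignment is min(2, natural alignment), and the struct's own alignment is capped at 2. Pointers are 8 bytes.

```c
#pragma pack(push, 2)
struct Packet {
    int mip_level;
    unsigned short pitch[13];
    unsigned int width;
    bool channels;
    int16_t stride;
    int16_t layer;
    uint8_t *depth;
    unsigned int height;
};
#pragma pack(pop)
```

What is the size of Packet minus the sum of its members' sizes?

1

0..4  mip_level  (4B, 2-aligned)
4..30  pitch  (26B, 2-aligned)
30..34  width  (4B, 2-aligned)
34..35  channels  (1B, 1-aligned)
35..36  -- padding (1B)
36..38  stride  (2B, 2-aligned)
38..40  layer  (2B, 2-aligned)
40..48  depth  (8B, 2-aligned)
48..52  height  (4B, 2-aligned)
sizeof = 52, alignof = 2
data bytes 51, size 52 → padding 1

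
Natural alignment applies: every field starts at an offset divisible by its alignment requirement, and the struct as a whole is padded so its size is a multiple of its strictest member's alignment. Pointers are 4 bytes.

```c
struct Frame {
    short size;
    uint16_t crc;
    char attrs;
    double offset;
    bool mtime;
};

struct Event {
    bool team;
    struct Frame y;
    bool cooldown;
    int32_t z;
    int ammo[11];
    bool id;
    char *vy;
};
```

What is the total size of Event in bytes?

96 bytes

Frame: 0..2  size  (2B, 2-aligned); 2..4  crc  (2B, 2-aligned); 4..5  attrs  (1B, 1-aligned); 5..8  -- padding (3B); 8..16  offset  (8B, 8-aligned); 16..17  mtime  (1B, 1-aligned); 17..24  -- tail padding (7B); sizeof = 24, alignof = 8
0..1  team  (1B, 1-aligned)
1..8  -- padding (7B)
8..32  y  (24B, 8-aligned)
32..33  cooldown  (1B, 1-aligned)
33..36  -- padding (3B)
36..40  z  (4B, 4-aligned)
40..84  ammo  (44B, 4-aligned)
84..85  id  (1B, 1-aligned)
85..88  -- padding (3B)
88..92  vy  (4B, 4-aligned)
92..96  -- tail padding (4B)
sizeof = 96, alignof = 8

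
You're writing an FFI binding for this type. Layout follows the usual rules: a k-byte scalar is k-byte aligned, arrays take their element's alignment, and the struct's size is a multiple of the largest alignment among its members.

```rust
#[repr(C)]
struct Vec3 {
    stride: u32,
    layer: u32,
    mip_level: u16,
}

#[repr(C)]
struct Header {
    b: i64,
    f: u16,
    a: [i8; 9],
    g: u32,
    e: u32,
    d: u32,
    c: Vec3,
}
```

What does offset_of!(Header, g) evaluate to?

20

Vec3: 0..4  stride  (4B, 4-aligned); 4..8  layer  (4B, 4-aligned); 8..10  mip_level  (2B, 2-aligned); 10..12  -- tail padding (2B); sizeof = 12, alignof = 4
0..8  b  (8B, 8-aligned)
8..10  f  (2B, 2-aligned)
10..19  a  (9B, 1-aligned)
19..20  -- padding (1B)
20..24  g  (4B, 4-aligned)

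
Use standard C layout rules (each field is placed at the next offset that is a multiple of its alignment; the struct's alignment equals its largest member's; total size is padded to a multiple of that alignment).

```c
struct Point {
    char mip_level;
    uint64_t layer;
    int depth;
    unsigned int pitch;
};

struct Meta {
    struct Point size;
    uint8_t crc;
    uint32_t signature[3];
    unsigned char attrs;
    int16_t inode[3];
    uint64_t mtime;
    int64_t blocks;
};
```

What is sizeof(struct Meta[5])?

320

Point: 0..1  mip_level  (1B, 1-aligned); 1..8  -- padding (7B); 8..16  layer  (8B, 8-aligned); 16..20  depth  (4B, 4-aligned); 20..24  pitch  (4B, 4-aligned); sizeof = 24, alignof = 8
0..24  size  (24B, 8-aligned)
24..25  crc  (1B, 1-aligned)
25..28  -- padding (3B)
28..40  signature  (12B, 4-aligned)
40..41  attrs  (1B, 1-aligned)
41..42  -- padding (1B)
42..48  inode  (6B, 2-aligned)
48..56  mtime  (8B, 8-aligned)
56..64  blocks  (8B, 8-aligned)
sizeof = 64, alignof = 8
array of 5: 5 × 64 = 320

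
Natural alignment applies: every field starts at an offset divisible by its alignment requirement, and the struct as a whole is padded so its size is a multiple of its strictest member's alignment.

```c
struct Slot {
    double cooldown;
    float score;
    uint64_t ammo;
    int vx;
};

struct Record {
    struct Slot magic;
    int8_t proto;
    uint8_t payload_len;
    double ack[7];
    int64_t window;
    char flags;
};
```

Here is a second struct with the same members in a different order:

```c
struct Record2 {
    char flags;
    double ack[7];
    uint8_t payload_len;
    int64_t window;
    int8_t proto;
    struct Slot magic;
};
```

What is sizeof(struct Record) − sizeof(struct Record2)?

Slot: cooldown at 0 (size 8, align 8) → ends 8; score at 8 (size 4, align 4) → ends 12; pad 4 to align 8 for ammo; ammo at 16 (size 8, align 8) → ends 24; vx at 24 (size 4, align 4) → ends 28; tail pad 4 to reach multiple of 8; total 32 bytes, alignment 8
magic at 0 (size 32, align 8) → ends 32
proto at 32 (size 1, align 1) → ends 33
payload_len at 33 (size 1, align 1) → ends 34
pad 6 to align 8 for ack
ack at 40 (size 56, align 8) → ends 96
window at 96 (size 8, align 8) → ends 104
flags at 104 (size 1, align 1) → ends 105
tail pad 7 to reach multiple of 8
total 112 bytes, alignment 8
— Record2 —
flags at 0 (size 1, align 1) → ends 1
pad 7 to align 8 for ack
ack at 8 (size 56, align 8) → ends 64
payload_len at 64 (size 1, align 1) → ends 65
pad 7 to align 8 for window
window at 72 (size 8, align 8) → ends 80
proto at 80 (size 1, align 1) → ends 81
pad 7 to align 8 for magic
magic at 88 (size 32, align 8) → ends 120
total 120 bytes, alignment 8
112 − 120 = -8

-8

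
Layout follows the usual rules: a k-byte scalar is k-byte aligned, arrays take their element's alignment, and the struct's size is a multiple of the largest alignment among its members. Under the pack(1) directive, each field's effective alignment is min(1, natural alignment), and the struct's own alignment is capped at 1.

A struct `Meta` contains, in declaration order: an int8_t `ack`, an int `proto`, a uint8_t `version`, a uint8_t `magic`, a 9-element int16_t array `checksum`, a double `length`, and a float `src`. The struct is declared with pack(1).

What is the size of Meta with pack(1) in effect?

ack at 0 (size 1, align 1) → ends 1
proto at 1 (size 4, align 1) → ends 5
version at 5 (size 1, align 1) → ends 6
magic at 6 (size 1, align 1) → ends 7
checksum at 7 (size 18, align 1) → ends 25
length at 25 (size 8, align 1) → ends 33
src at 33 (size 4, align 1) → ends 37
total 37 bytes, alignment 1

37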